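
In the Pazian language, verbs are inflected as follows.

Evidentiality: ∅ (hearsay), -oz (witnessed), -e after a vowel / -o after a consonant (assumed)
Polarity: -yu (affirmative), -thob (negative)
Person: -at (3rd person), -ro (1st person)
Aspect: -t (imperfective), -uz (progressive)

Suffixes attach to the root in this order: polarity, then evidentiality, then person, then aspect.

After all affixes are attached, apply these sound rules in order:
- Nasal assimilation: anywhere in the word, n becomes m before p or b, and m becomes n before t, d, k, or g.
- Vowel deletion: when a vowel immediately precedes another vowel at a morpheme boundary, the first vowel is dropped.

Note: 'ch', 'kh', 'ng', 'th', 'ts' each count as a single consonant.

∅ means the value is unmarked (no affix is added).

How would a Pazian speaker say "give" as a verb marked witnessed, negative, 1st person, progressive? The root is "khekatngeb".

khekatngebthobozruz

Attach polarity negative -thob → khekatngebthob.
Attach evidentiality witnessed -oz → khekatngebthoboz.
Attach person 1st person -ro → khekatngebthobozro.
Attach aspect progressive -uz → khekatngebthobozrouz.
Nasal assimilation: no change.
Apply vowel deletion: khekatngebthobozrouz → khekatngebthobozruz.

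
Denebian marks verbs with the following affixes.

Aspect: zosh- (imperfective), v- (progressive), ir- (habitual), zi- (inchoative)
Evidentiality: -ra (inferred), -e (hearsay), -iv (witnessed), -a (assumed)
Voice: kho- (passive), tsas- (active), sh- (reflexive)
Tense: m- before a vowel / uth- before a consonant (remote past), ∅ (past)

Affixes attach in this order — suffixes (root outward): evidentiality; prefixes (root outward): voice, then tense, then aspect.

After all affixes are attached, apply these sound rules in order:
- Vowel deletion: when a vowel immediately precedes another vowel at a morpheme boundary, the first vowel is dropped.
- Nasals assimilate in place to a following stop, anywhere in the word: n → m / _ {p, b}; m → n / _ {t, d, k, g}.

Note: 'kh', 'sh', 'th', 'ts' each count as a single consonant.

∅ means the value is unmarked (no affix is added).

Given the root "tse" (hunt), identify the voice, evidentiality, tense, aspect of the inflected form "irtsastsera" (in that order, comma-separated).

Segment: ir-tsas-tse-ra.
voice: tsas- → active.
evidentiality: -ra → inferred.
tense: ∅ → past.
aspect: ir- → habitual.

active, inferred, past, habitual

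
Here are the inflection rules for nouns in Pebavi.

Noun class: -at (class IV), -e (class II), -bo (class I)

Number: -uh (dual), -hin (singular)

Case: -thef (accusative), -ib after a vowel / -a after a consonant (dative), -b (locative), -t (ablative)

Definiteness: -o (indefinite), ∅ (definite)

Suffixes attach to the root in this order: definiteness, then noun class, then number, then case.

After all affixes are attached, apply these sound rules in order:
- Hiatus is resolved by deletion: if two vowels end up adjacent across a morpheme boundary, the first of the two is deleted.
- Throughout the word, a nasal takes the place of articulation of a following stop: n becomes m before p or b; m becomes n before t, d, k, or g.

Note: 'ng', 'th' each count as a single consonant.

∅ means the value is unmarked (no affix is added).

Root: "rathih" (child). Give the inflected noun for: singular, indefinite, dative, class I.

rathihobohina

Attach definiteness indefinite -o → rathiho.
Attach noun class class I -bo → rathihobo.
Attach number singular -hin → rathihobohin.
Attach case dative -a (after consonant 'n') → rathihobohina.
Vowel deletion: no change.
Nasal assimilation: no change.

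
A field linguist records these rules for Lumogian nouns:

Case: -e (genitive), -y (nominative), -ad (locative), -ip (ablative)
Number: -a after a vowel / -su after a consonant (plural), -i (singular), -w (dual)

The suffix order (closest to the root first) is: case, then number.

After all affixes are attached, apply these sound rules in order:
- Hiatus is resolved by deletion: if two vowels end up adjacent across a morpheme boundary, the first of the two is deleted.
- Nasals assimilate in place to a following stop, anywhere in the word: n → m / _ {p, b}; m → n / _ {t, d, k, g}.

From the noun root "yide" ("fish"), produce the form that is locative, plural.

yidadsu

Attach case locative -ad → yidead.
Attach number plural -su (after consonant 'd') → yideadsu.
Apply vowel deletion: yideadsu → yidadsu.
Nasal assimilation: no change.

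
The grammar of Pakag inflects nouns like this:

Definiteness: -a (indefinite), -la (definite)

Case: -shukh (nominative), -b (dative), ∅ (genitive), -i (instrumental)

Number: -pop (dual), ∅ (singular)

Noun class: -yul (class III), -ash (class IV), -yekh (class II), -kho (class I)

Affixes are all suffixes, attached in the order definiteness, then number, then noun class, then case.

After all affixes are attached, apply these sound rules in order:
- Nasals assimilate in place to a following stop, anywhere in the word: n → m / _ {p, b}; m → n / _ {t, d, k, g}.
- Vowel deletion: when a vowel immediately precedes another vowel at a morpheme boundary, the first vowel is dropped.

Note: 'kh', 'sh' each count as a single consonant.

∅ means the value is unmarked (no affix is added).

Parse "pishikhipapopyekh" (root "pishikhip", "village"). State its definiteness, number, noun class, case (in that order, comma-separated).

indefinite, dual, class II, genitive

Segment: pishikhip-a-pop-yekh.
definiteness: -a → indefinite.
number: -pop → dual.
noun class: -yekh → class II.
case: ∅ → genitive.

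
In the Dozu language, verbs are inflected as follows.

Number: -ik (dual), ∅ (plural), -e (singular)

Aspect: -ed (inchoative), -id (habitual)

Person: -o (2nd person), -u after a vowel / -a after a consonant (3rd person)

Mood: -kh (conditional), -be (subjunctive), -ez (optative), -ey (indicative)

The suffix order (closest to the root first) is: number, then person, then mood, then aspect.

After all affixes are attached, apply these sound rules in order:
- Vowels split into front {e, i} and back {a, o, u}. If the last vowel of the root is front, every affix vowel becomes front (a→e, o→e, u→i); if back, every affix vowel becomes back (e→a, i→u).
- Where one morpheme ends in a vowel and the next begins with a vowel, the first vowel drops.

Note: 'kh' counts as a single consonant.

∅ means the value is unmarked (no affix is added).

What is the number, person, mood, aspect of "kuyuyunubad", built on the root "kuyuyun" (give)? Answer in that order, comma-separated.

singular, 3rd person, subjunctive, inchoative

Segment: kuyuyun-e-u-be-ed.
number: -e → singular.
person: -u/a → 3rd person.
mood: -be → subjunctive.
aspect: -ed → inchoative.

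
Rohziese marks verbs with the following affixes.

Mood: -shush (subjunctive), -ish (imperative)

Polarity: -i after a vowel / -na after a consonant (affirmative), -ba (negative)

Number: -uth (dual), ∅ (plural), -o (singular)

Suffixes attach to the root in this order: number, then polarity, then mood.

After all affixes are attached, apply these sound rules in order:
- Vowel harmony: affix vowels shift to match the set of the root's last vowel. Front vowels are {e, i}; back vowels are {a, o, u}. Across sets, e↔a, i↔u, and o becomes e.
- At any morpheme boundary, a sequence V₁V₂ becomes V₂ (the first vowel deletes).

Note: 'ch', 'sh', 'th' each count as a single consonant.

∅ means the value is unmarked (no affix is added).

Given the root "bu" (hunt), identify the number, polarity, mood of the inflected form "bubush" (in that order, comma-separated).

plural, negative, imperative

Segment: bu-ba-ish.
number: ∅ → plural.
polarity: -ba → negative.
mood: -ish → imperative.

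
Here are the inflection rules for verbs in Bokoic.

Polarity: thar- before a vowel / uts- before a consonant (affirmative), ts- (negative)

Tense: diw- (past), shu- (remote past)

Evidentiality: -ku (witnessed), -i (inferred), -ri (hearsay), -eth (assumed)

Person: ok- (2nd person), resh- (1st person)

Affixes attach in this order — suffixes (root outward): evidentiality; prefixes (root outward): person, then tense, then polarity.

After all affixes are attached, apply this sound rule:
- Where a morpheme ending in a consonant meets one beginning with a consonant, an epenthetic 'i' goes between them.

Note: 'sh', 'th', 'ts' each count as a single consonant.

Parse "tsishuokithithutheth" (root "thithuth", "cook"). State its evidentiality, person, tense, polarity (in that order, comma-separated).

assumed, 2nd person, remote past, negative

Segment: ts-shu-ok-thithuth-eth.
evidentiality: -eth → assumed.
person: ok- → 2nd person.
tense: shu- → remote past.
polarity: ts- → negative.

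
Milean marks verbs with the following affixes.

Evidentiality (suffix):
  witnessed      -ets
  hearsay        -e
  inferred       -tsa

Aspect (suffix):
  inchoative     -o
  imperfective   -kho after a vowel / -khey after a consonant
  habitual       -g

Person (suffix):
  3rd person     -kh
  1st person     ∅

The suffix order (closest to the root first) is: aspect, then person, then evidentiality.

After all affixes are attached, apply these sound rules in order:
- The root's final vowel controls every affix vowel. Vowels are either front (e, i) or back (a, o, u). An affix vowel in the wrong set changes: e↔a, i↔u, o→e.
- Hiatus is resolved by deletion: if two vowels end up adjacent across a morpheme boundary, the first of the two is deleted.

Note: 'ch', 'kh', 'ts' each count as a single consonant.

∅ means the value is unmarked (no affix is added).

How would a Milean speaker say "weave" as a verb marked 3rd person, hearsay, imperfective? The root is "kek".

Attach aspect imperfective -khey (after consonant 'k') → kekkhey.
Attach person 3rd person -kh → kekkheykh.
Attach evidentiality hearsay -e → kekkheykhe.
Vowel harmony: no change.
Vowel deletion: no change.

kekkheykhe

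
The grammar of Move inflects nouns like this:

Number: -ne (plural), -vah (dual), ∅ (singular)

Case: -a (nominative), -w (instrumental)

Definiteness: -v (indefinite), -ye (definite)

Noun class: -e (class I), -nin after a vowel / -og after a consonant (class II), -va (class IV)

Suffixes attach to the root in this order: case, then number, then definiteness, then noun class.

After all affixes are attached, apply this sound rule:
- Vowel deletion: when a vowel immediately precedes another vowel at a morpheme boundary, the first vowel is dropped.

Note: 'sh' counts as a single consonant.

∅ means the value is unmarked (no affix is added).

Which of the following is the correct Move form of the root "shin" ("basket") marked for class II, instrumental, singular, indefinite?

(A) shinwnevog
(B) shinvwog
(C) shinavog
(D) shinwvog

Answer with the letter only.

D

Attach case instrumental -w → shinw.
number = singular: zero marking, form stays shinw.
Attach definiteness indefinite -v → shinwv.
Attach noun class class II -og (after consonant 'v') → shinwvog.
Vowel deletion: no change.
So the correct form is shinwvog, option (D).
(C) shinavog is wrong: it uses nominative instead of instrumental for case.
(B) shinvwog is wrong: it has the affixes in the wrong order.
(A) shinwnevog is wrong: it uses plural instead of singular for number.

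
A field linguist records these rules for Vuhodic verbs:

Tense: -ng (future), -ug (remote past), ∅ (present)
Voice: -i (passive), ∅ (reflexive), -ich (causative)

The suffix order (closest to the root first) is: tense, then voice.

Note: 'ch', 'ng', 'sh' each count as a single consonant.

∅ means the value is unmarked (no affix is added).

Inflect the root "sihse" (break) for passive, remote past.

sihseugi

Attach tense remote past -ug → sihseug.
Attach voice passive -i → sihseugi.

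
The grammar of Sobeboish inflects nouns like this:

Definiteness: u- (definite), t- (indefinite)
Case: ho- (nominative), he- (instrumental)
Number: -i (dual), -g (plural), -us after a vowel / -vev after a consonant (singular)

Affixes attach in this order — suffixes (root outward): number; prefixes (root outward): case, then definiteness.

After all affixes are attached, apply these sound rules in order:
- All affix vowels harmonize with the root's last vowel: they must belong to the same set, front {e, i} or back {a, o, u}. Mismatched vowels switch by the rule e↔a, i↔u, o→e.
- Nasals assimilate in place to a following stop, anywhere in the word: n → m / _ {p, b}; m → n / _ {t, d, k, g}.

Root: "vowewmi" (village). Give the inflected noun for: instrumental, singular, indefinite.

thevowewmiis

Attach case instrumental he- → hevowewmi.
Attach number singular -us (after vowel 'i') → hevowewmius.
Attach definiteness indefinite t- → thevowewmius.
Apply vowel harmony: thevowewmius → thevowewmiis.
Nasal assimilation: no change.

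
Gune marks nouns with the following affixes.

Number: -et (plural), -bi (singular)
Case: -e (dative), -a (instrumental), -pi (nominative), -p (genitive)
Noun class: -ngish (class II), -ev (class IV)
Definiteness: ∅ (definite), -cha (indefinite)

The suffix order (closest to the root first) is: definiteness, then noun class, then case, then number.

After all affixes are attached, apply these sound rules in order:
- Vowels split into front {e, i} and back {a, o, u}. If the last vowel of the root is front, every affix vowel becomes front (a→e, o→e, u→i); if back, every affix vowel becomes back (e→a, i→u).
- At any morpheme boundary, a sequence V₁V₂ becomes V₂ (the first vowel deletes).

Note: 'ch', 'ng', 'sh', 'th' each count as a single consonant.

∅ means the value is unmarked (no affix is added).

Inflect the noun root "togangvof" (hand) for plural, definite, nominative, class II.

definiteness = definite: zero marking, form stays togangvof.
Attach noun class class II -ngish → togangvofngish.
Attach case nominative -pi → togangvofngishpi.
Attach number plural -et → togangvofngishpiet.
Apply vowel harmony: togangvofngishpiet → togangvofngushpuat.
Apply vowel deletion: togangvofngushpuat → togangvofngushpat.

togangvofngushpat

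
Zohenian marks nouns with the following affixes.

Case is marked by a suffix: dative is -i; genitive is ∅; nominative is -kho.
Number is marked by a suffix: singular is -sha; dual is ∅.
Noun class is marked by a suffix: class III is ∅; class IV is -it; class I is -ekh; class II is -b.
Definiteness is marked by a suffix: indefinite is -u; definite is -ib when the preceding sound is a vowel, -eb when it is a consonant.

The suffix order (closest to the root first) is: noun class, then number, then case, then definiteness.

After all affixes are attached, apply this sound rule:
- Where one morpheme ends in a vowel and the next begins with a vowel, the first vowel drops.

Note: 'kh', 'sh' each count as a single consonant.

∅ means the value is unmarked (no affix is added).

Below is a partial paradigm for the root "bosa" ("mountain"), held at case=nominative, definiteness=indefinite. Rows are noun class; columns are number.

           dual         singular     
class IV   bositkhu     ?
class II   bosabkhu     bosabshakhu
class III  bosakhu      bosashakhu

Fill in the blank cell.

Attach noun class class IV -it → bosait.
Attach number singular -sha → bosaitsha.
Attach case nominative -kho → bosaitshakho.
Attach definiteness indefinite -u → bosaitshakhou.
Apply vowel deletion: bosaitshakhou → bositshakhu.

bositshakhu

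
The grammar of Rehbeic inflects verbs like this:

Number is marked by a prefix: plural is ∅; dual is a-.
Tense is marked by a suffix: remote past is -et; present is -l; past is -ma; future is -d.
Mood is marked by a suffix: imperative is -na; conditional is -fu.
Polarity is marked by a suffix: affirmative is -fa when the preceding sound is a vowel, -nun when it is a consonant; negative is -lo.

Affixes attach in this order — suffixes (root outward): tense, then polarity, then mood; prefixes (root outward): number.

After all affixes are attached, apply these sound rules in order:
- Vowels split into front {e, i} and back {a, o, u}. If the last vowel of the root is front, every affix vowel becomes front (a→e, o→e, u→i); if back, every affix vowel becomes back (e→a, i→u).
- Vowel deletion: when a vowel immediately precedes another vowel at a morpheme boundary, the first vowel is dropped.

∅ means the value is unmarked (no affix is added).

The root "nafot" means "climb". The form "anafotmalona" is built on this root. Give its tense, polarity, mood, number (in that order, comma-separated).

past, negative, imperative, dual

Segment: a-nafot-ma-lo-na.
tense: -ma → past.
polarity: -lo → negative.
mood: -na → imperative.
number: a- → dual.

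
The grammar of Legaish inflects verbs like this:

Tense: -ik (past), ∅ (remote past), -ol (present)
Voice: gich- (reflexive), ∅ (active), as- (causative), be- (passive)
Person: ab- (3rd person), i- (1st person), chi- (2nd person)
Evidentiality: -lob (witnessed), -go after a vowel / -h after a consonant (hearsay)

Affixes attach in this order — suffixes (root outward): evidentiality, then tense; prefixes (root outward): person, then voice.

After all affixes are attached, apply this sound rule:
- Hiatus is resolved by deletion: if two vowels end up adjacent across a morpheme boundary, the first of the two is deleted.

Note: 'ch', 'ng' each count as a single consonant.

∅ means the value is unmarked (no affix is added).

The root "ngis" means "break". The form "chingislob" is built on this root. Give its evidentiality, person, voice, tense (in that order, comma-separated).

Segment: chi-ngis-lob.
evidentiality: -lob → witnessed.
person: chi- → 2nd person.
voice: ∅ → active.
tense: ∅ → remote past.

witnessed, 2nd person, active, remote past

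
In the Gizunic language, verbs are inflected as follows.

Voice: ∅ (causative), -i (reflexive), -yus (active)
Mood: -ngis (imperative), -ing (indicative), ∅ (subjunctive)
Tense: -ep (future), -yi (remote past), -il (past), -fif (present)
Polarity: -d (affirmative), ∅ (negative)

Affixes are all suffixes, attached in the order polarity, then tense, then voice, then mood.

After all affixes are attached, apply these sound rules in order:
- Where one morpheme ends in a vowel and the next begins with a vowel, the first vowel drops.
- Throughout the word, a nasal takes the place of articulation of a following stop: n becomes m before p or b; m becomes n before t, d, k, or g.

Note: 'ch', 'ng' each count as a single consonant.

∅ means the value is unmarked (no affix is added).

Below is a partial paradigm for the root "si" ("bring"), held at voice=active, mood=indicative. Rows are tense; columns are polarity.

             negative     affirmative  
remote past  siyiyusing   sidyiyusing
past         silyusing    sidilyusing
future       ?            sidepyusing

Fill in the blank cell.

polarity = negative: zero marking, form stays si.
Attach tense future -ep → siep.
Attach voice active -yus → siepyus.
Attach mood indicative -ing → siepyusing.
Apply vowel deletion: siepyusing → sepyusing.
Nasal assimilation: no change.

sepyusing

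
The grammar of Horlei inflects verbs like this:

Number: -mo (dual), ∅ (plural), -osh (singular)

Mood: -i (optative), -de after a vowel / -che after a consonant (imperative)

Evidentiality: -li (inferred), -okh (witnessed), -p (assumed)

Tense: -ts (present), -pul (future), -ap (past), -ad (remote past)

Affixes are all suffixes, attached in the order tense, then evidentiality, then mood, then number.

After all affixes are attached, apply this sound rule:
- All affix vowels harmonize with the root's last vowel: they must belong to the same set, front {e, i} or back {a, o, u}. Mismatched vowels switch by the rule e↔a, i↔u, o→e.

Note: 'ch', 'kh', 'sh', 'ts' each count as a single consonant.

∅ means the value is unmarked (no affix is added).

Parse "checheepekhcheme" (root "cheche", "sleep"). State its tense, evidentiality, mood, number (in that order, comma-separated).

Segment: cheche-ap-okh-che-mo.
tense: -ap → past.
evidentiality: -okh → witnessed.
mood: -de/che → imperative.
number: -mo → dual.

past, witnessed, imperative, dual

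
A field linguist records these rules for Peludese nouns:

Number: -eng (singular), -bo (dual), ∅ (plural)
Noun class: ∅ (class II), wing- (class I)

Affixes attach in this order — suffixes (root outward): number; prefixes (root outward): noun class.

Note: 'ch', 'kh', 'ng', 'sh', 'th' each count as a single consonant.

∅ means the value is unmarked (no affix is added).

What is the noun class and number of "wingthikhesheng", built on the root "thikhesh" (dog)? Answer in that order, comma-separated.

class I, singular

Segment: wing-thikhesh-eng.
noun class: wing- → class I.
number: -eng → singular.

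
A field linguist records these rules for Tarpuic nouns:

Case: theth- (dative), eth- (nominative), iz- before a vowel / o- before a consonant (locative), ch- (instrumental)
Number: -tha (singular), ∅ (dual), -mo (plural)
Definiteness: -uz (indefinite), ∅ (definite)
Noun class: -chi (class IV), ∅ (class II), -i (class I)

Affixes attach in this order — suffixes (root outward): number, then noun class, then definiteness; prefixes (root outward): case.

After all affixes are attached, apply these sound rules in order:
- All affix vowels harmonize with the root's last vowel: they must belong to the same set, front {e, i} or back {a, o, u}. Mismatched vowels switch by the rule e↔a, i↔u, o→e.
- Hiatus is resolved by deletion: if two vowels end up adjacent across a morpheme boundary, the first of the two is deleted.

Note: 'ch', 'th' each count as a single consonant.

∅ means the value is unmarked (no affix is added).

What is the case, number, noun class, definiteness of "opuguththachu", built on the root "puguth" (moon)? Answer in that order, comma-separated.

locative, singular, class IV, definite

Segment: o-puguth-tha-chi.
case: iz/o- → locative.
number: -tha → singular.
noun class: -chi → class IV.
definiteness: ∅ → definite.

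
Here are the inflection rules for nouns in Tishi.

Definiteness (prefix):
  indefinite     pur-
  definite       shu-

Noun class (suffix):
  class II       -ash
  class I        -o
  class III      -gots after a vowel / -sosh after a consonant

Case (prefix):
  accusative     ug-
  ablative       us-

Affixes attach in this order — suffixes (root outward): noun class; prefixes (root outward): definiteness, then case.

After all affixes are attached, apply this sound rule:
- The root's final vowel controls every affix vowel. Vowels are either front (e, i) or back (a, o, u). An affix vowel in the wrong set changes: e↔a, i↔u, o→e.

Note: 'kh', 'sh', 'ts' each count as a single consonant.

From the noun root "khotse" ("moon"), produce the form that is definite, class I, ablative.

Attach definiteness definite shu- → shukhotse.
Attach case ablative us- → usshukhotse.
Attach noun class class I -o → usshukhotseo.
Apply vowel harmony: usshukhotseo → isshikhotsee.

isshikhotsee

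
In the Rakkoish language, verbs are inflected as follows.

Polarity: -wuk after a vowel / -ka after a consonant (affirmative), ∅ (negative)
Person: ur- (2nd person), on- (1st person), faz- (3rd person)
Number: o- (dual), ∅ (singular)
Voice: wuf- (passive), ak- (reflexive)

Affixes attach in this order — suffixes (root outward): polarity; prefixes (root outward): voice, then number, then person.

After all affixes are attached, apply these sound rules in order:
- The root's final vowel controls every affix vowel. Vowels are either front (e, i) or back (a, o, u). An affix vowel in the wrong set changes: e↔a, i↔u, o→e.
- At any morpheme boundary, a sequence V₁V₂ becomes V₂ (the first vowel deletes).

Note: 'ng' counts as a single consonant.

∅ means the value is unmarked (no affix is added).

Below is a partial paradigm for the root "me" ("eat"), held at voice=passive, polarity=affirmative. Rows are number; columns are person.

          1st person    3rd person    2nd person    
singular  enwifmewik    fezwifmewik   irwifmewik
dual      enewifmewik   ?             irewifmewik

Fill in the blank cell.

Attach voice passive wuf- → wufme.
Attach polarity affirmative -wuk (after vowel 'e') → wufmewuk.
Attach number dual o- → owufmewuk.
Attach person 3rd person faz- → fazowufmewuk.
Apply vowel harmony: fazowufmewuk → fezewifmewik.
Vowel deletion: no change.

fezewifmewik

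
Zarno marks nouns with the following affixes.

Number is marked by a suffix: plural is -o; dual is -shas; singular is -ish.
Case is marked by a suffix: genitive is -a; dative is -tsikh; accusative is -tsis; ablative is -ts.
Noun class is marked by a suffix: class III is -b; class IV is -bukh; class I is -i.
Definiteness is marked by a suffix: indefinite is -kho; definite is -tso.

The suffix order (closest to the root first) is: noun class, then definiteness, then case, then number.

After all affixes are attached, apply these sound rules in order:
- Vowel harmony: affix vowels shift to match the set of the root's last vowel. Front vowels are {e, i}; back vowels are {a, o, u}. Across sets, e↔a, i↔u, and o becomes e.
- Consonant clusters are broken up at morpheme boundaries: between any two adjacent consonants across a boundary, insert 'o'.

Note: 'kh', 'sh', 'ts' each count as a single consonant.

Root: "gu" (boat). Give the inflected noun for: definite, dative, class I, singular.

Attach noun class class I -i → gui.
Attach definiteness definite -tso → guitso.
Attach case dative -tsikh → guitsotsikh.
Attach number singular -ish → guitsotsikhish.
Apply vowel harmony: guitsotsikhish → guutsotsukhush.
Epenthesis: no change.

guutsotsukhush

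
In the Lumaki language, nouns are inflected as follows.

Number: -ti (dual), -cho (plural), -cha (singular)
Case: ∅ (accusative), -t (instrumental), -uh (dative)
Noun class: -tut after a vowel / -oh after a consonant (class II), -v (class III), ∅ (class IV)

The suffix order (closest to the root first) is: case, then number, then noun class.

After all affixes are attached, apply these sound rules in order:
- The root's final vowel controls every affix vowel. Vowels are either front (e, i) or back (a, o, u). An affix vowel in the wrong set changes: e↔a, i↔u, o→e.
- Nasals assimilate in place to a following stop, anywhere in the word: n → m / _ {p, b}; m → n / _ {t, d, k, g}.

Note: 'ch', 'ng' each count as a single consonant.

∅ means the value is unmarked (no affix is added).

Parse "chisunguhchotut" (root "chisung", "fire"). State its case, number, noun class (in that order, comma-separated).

dative, plural, class II

Segment: chisung-uh-cho-tut.
case: -uh → dative.
number: -cho → plural.
noun class: -tut/oh → class II.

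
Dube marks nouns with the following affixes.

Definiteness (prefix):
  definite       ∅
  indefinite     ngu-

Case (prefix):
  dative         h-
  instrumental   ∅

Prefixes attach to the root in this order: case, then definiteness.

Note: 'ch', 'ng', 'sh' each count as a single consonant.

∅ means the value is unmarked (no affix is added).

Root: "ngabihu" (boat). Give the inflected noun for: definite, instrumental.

ngabihu

case = instrumental: zero marking, form stays ngabihu.
definiteness = definite: zero marking, form stays ngabihu.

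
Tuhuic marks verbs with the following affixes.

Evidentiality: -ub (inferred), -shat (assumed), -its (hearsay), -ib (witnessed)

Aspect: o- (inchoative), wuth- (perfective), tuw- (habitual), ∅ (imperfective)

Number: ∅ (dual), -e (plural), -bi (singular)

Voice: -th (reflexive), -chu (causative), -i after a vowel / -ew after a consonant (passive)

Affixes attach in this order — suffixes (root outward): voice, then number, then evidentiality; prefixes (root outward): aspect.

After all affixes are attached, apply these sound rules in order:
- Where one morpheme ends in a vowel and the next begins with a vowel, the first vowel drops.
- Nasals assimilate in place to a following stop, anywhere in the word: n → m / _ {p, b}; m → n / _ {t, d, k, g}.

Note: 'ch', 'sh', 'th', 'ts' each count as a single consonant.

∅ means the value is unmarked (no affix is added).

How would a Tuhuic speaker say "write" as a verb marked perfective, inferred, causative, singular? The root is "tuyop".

wuthtuyopchubub

Attach aspect perfective wuth- → wuthtuyop.
Attach voice causative -chu → wuthtuyopchu.
Attach number singular -bi → wuthtuyopchubi.
Attach evidentiality inferred -ub → wuthtuyopchubiub.
Apply vowel deletion: wuthtuyopchubiub → wuthtuyopchubub.
Nasal assimilation: no change.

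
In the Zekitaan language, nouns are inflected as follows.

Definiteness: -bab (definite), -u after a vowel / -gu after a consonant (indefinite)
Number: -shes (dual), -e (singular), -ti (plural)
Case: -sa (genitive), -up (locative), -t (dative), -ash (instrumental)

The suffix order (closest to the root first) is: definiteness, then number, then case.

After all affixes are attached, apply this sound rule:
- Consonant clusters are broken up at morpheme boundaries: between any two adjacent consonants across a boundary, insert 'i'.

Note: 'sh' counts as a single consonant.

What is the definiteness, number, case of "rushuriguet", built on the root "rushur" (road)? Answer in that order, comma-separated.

indefinite, singular, dative

Segment: rushur-gu-e-t.
definiteness: -u/gu → indefinite.
number: -e → singular.
case: -t → dative.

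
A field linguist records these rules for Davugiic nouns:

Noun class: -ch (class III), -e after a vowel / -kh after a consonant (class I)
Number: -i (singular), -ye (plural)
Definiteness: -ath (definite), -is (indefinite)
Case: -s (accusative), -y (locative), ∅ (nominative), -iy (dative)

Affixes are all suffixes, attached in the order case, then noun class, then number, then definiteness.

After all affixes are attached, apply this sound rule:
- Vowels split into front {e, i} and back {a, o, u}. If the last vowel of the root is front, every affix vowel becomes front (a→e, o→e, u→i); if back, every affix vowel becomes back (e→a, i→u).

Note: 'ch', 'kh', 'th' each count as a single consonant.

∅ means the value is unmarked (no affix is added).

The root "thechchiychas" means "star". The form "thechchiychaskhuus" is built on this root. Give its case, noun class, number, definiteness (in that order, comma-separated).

Segment: thechchiychas-kh-i-is.
case: ∅ → nominative.
noun class: -e/kh → class I.
number: -i → singular.
definiteness: -is → indefinite.

nominative, class I, singular, indefinite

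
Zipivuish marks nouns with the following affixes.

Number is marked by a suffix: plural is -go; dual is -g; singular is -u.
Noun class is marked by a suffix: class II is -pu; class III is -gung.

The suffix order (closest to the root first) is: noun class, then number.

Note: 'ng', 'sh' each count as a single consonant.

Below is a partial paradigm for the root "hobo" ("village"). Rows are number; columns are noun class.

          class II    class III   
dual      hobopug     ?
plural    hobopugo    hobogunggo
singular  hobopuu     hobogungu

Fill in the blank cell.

hobogungg

Attach noun class class III -gung → hobogung.
Attach number dual -g → hobogungg.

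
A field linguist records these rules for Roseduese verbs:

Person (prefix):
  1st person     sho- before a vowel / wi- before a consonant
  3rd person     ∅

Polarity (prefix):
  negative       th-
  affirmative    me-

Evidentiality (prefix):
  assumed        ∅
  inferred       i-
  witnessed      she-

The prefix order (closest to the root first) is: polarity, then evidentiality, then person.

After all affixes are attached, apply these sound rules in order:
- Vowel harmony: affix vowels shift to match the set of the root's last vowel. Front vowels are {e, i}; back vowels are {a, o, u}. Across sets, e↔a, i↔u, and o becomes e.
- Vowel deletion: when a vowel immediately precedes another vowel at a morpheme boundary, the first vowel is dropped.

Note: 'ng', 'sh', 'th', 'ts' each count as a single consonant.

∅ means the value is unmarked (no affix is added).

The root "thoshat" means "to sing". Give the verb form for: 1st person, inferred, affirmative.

Attach polarity affirmative me- → methoshat.
Attach evidentiality inferred i- → imethoshat.
Attach person 1st person sho- (before vowel 'i') → shoimethoshat.
Apply vowel harmony: shoimethoshat → shoumathoshat.
Apply vowel deletion: shoumathoshat → shumathoshat.

shumathoshat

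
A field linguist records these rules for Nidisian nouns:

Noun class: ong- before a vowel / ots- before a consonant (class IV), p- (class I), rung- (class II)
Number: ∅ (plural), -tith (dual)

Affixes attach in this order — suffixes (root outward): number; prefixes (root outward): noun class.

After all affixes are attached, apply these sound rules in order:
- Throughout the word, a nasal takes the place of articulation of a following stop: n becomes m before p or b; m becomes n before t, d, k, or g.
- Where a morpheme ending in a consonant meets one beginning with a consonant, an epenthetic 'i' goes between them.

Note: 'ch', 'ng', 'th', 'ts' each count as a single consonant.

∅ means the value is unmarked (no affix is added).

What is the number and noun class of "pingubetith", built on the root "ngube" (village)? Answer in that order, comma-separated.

dual, class I

Segment: p-ngube-tith.
number: -tith → dual.
noun class: p- → class I.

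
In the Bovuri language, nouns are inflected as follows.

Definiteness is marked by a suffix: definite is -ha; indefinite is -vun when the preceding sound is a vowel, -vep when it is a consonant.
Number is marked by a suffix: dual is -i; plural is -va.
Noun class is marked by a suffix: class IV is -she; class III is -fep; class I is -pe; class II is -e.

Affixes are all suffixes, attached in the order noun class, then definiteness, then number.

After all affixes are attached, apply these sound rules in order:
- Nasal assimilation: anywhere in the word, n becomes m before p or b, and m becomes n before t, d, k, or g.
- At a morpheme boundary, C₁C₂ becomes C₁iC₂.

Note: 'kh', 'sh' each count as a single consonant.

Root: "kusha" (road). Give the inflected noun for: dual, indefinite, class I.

kushapevuni

Attach noun class class I -pe → kushape.
Attach definiteness indefinite -vun (after vowel 'e') → kushapevun.
Attach number dual -i → kushapevuni.
Nasal assimilation: no change.
Epenthesis: no change.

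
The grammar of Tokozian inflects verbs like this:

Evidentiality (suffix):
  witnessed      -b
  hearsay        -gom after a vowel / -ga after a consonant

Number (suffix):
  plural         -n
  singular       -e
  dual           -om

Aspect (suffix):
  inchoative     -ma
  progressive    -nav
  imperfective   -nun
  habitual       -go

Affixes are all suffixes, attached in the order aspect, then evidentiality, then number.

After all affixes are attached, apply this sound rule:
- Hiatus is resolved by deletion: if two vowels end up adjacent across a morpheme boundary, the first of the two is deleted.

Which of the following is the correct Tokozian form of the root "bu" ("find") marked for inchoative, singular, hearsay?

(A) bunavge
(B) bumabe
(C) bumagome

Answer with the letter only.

Attach aspect inchoative -ma → buma.
Attach evidentiality hearsay -gom (after vowel 'a') → bumagom.
Attach number singular -e → bumagome.
Vowel deletion: no change.
So the correct form is bumagome, option (C).
(B) bumabe is wrong: it uses witnessed instead of hearsay for evidentiality.
(A) bunavge is wrong: it uses progressive instead of inchoative for aspect.

C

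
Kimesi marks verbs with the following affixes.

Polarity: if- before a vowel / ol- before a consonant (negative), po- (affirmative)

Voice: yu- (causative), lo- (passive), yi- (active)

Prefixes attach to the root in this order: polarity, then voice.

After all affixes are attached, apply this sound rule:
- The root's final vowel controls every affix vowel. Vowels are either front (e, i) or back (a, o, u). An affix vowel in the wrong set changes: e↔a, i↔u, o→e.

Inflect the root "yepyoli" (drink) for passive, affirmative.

lepeyepyoli

Attach polarity affirmative po- → poyepyoli.
Attach voice passive lo- → lopoyepyoli.
Apply vowel harmony: lopoyepyoli → lepeyepyoli.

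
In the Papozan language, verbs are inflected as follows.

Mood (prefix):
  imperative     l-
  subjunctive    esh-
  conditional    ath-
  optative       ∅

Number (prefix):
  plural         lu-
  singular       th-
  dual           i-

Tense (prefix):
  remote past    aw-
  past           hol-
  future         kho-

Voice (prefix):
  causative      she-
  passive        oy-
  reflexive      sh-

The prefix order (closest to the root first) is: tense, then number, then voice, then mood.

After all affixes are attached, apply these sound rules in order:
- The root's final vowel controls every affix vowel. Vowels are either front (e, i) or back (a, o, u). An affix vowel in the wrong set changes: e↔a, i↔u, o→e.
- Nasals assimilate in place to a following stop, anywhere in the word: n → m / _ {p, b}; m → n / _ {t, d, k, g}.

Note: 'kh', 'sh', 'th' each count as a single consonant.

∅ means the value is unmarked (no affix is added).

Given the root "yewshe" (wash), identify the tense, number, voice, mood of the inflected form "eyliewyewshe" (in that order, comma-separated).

Segment: oy-lu-aw-yewshe.
tense: aw- → remote past.
number: lu- → plural.
voice: oy- → passive.
mood: ∅ → optative.

remote past, plural, passive, optative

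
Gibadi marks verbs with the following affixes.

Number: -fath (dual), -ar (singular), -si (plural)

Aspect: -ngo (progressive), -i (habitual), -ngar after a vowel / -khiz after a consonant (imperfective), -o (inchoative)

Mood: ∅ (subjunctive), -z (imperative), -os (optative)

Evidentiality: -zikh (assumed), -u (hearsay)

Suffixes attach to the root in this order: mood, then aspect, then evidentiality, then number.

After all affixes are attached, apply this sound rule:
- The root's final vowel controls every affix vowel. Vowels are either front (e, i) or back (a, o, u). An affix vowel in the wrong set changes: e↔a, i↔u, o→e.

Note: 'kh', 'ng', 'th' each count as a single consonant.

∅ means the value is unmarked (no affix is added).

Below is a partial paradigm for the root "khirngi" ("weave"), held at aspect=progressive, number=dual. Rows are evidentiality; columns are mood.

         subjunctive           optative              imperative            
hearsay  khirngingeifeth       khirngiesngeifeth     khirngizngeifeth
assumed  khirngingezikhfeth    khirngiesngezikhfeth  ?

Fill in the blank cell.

khirngizngezikhfeth

Attach mood imperative -z → khirngiz.
Attach aspect progressive -ngo → khirngizngo.
Attach evidentiality assumed -zikh → khirngizngozikh.
Attach number dual -fath → khirngizngozikhfath.
Apply vowel harmony: khirngizngozikhfath → khirngizngezikhfeth.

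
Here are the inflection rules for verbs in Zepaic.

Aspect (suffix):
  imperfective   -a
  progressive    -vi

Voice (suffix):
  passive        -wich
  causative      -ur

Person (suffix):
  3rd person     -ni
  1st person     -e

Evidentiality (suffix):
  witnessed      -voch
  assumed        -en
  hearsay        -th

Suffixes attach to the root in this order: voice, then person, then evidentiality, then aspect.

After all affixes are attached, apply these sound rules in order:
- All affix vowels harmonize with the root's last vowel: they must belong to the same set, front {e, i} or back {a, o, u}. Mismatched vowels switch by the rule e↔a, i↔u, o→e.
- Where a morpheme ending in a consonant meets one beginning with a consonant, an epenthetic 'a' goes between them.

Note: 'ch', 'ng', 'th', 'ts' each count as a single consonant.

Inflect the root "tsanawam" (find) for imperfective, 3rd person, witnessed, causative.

tsanawamuranuvocha

Attach voice causative -ur → tsanawamur.
Attach person 3rd person -ni → tsanawamurni.
Attach evidentiality witnessed -voch → tsanawamurnivoch.
Attach aspect imperfective -a → tsanawamurnivocha.
Apply vowel harmony: tsanawamurnivocha → tsanawamurnuvocha.
Apply epenthesis: tsanawamurnuvocha → tsanawamuranuvocha.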